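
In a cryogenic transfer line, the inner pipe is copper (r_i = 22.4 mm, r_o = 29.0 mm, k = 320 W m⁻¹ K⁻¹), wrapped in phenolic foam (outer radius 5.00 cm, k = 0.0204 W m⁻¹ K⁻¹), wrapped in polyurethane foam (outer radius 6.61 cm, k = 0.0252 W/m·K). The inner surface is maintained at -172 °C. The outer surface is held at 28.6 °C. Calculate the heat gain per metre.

Treat each layer as a resistance in series:
  R'_copper = ln(0.0290/0.0224)/(2πk) = 0.2582/(2π·320) = 1.284×10^-4 m·K/W
  R'_phenolic foam = ln(0.0500/0.0290)/(2πk) = 0.5447/(2π·0.0204) = 4.250 m·K/W
  R'_polyurethane foam = ln(0.0661/0.0500)/(2πk) = 0.2791/(2π·0.0252) = 1.763 m·K/W
ΣR = 1.284×10^-4 + 4.250 + 1.763 = 6.013 m·K/W
Q' = ΔT/ΣR = (-172 °C − 28.6 °C)/6.013 = -33.4 W/m
(Negative Q' ⇒ heat flows inward; heat gain = 33.4 W/m.)

Q' = 33.4 W/m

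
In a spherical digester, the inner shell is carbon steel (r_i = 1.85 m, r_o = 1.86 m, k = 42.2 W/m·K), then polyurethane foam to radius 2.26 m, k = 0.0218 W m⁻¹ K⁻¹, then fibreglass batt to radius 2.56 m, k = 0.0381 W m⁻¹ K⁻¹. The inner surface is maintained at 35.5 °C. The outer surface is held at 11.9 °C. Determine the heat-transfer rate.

Q = 51.8 W

Resistance network (inner→outer):
  R_carbon steel = (1/1.85 − 1/1.86)/(4πk) = 0.002906/(4π·42.2) = 5.480×10^-6 K/W
  R_polyurethane foam = (1/1.86 − 1/2.26)/(4πk) = 0.09516/(4π·0.0218) = 0.3474 K/W
  R_fibreglass batt = (1/2.26 − 1/2.56)/(4πk) = 0.05185/(4π·0.0381) = 0.1083 K/W
ΣR = 5.480×10^-6 + 0.3474 + 0.1083 = 0.4557 K/W
Q = ΔT/ΣR = (35.5 °C − 11.9 °C)/0.4557 = 51.8 W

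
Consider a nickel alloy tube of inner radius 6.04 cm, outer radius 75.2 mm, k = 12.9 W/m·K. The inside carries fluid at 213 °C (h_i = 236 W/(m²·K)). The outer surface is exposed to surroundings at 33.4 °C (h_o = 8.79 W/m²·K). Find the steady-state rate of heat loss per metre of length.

Q' = 705 W/m

Resistance network (inner→outer):
  R'_conv,in = 1/(2πr h) = 1/(2π·0.0604·236) = 0.01117 m·K/W
  R'_nickel alloy = ln(0.0752/0.0604)/(2πk) = 0.2192/(2π·12.9) = 0.002704 m·K/W
  R'_conv,out = 1/(2πr h) = 1/(2π·0.0752·8.79) = 0.2408 m·K/W
ΣR = 0.01117 + 0.002704 + 0.2408 = 0.2547 m·K/W
Q' = ΔT/ΣR = (213 °C − 33.4 °C)/0.2547 = 705 W/m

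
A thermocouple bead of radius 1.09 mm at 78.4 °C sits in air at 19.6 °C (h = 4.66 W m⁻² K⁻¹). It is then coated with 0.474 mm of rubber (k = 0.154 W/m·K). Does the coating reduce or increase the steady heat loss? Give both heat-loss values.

Critical radius for a sphere: r_cr = 2k/h = 0.0661 m = 6.61 cm.
Outer radius after coating: r₂ = 0.00109 + 4.74×10^-4 = 0.001564 m.
Since r₁ < r_cr and r₂ ≤ r_cr, the coating moves toward the maximum at r_cr — heat loss rises.
Bare: R = 1/(4πr₁²h) = 14370 K/W; Q = 58.8/14370 = 0.00409 W.
Coated: R = R_cond + R_conv = 7125 K/W; Q = 58.8/7125 = 0.00825 W.

increases: 0.00409 → 0.00825 W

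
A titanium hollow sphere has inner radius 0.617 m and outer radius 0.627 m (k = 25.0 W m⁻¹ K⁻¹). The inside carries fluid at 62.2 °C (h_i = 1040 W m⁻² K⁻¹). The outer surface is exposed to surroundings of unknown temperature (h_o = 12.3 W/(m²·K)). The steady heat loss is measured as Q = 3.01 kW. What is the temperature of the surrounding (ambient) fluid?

T_out = 11.8 °C

Sum the resistances:
  R_conv,in = 1/(4πr²h) = 1/(4π·0.617²·1040) = 2.010×10^-4 K/W
  R_titanium = (1/0.617 − 1/0.627)/(4πk) = 0.02585/(4π·25.0) = 8.228×10^-5 K/W
  R_conv,out = 1/(4πr²h) = 1/(4π·0.627²·12.3) = 0.01646 K/W
ΣR = 0.01674 K/W
ΔT = Q·ΣR = 3010 × 0.01674 = 50.39 K
Heat flows outward, so T_out = T_in − ΔT = 62.2 − 50.39 = 11.8 °C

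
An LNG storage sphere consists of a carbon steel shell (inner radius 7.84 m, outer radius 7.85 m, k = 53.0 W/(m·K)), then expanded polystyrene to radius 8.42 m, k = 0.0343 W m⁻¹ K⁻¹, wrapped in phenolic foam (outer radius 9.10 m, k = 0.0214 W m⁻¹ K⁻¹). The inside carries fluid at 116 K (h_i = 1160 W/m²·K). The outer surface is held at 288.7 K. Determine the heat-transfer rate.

Treat each layer as a resistance in series:
  R_conv,in = 1/(4πr²h) = 1/(4π·7.84²·1160) = 1.116×10^-6 K/W
  R_carbon steel = (1/7.84 − 1/7.85)/(4πk) = 1.625×10^-4/(4π·53.0) = 2.440×10^-7 K/W
  R_expanded polystyrene = (1/7.85 − 1/8.42)/(4πk) = 0.008624/(4π·0.0343) = 0.02001 K/W
  R_phenolic foam = (1/8.42 − 1/9.10)/(4πk) = 0.008875/(4π·0.0214) = 0.03300 K/W
ΣR = 1.116×10^-6 + 2.440×10^-7 + 0.02001 + 0.03300 = 0.05301 K/W
Q = ΔT/ΣR = (116 K − 288.7 K)/0.05301 = -3260 W
(Negative Q ⇒ heat flows inward; heat gain = 3260 W.)

Q = 3.26 kW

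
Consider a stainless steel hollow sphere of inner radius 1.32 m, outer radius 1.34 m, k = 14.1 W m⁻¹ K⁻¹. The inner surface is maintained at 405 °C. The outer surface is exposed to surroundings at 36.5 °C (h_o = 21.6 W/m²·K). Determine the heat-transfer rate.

Series thermal resistances, inner to outer:
  R_stainless steel = (1/1.32 − 1/1.34)/(4πk) = 0.01131/(4π·14.1) = 6.381×10^-5 K/W
  R_conv,out = 1/(4πr²h) = 1/(4π·1.34²·21.6) = 0.002052 K/W
ΣR = 6.381×10^-5 + 0.002052 = 0.002116 K/W
Q = ΔT/ΣR = (405 °C − 36.5 °C)/0.002116 = 1.74×10^5 W

Q = 1.74×10^5 W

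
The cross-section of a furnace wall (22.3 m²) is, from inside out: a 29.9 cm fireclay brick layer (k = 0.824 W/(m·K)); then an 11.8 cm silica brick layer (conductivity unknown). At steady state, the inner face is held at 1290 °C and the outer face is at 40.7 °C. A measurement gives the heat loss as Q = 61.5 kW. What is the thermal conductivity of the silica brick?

ΣR = ΔT/Q = |1290 − 40.7|/61500 = 0.02031 K/W
Known resistances:
  R_fireclay brick = L/(kA) = 0.299/(0.824·22.3) = 0.01627 K/W
R_silica brick = ΣR − ΣR_known = 0.02031 − 0.01627 = 0.004040 K/W
L/(kA) = 0.004040 ⇒ k = 0.118/(0.004040·22.3) = 1.31 W/m·K

k = 1.31 W/m·K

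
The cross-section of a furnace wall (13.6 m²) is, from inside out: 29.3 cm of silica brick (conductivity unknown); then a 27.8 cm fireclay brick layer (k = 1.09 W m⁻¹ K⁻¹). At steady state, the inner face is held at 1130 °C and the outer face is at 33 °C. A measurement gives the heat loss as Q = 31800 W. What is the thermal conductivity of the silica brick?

k = 1.37 W/m·K

ΣR = ΔT/Q = |1130 − 33|/31800 = 0.03450 K/W
Known resistances:
  R_fireclay brick = L/(kA) = 0.278/(1.09·13.6) = 0.01875 K/W
R_silica brick = ΣR − ΣR_known = 0.03450 − 0.01875 = 0.01575 K/W
L/(kA) = 0.01575 ⇒ k = 0.293/(0.01575·13.6) = 1.37 W/m·K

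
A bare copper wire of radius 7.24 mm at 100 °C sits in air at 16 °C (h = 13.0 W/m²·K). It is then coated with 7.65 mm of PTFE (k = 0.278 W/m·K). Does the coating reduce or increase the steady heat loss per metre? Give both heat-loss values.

Critical radius for a cylinder: r_cr = k/h = 0.0214 m = 2.14 cm.
Outer radius after coating: r₂ = 0.00724 + 0.00765 = 0.01489 m.
Since r₁ < r_cr and r₂ ≤ r_cr, the coating moves toward the maximum at r_cr — heat loss rises.
Bare: R = 1/(2πr₁h) = 1.691 m·K/W; Q = 84/1.691 = 49.7 W/m.
Coated: R = R_cond + R_conv = 1.235 m·K/W; Q = 84/1.235 = 68.0 W/m.

increases: 49.7 → 68.0 W/m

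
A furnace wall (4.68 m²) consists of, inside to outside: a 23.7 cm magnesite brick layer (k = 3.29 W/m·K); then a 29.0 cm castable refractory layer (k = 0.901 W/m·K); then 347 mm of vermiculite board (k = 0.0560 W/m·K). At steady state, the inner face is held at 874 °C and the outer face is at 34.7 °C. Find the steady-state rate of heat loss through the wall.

Series thermal resistances, inner to outer:
  R_magnesite brick = L/(kA) = 0.237/(3.29·4.68) = 0.01539 K/W
  R_castable refractory = L/(kA) = 0.290/(0.901·4.68) = 0.06877 K/W
  R_vermiculite board = L/(kA) = 0.347/(0.0560·4.68) = 1.324 K/W
ΣR = 0.01539 + 0.06877 + 1.324 = 1.408 K/W
Q = ΔT/ΣR = (874 °C − 34.7 °C)/1.408 = 596 W

Q = 596 W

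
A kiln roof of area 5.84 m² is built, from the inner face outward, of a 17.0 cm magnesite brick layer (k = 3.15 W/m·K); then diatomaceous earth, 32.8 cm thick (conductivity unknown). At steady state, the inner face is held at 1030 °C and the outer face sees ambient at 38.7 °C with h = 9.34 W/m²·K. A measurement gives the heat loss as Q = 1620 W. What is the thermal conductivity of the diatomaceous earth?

k = 0.0961 W/m·K

ΣR = ΔT/Q = |1030 − 38.7|/1620 = 0.6119 K/W
Known resistances:
  R_magnesite brick = L/(kA) = 0.170/(3.15·5.84) = 0.009241 K/W
  R_conv,out = 1/(hA) = 1/(9.34·5.84) = 0.01833 K/W
R_diatomaceous earth = ΣR − ΣR_known = 0.6119 − 0.02757 = 0.5843 K/W
L/(kA) = 0.5843 ⇒ k = 0.328/(0.5843·5.84) = 0.0961 W/m·K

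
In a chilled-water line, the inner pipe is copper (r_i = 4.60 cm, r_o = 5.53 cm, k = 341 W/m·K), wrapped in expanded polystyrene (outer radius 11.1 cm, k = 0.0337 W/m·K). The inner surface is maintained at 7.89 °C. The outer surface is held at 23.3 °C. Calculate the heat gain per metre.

Treat each layer as a resistance in series:
  R'_copper = ln(0.0553/0.0460)/(2πk) = 0.1841/(2π·341) = 8.594×10^-5 m·K/W
  R'_expanded polystyrene = ln(0.111/0.0553)/(2πk) = 0.6968/(2π·0.0337) = 3.291 m·K/W
ΣR = 8.594×10^-5 + 3.291 = 3.291 m·K/W
Q' = ΔT/ΣR = (7.89 °C − 23.3 °C)/3.291 = -4.68 W/m
(Negative Q' ⇒ heat flows inward; heat gain = 4.68 W/m.)

Q' = 4.68 W/m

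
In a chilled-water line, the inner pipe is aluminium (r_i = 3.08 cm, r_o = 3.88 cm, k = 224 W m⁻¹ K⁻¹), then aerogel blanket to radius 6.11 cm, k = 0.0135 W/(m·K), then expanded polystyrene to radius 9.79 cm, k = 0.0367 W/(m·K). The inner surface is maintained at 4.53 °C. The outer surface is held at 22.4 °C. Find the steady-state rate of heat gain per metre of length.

Treat each layer as a resistance in series:
  R'_aluminium = ln(0.0388/0.0308)/(2πk) = 0.2309/(2π·224) = 1.641×10^-4 m·K/W
  R'_aerogel blanket = ln(0.0611/0.0388)/(2πk) = 0.4541/(2π·0.0135) = 5.353 m·K/W
  R'_expanded polystyrene = ln(0.0979/0.0611)/(2πk) = 0.4714/(2π·0.0367) = 2.044 m·K/W
ΣR = 1.641×10^-4 + 5.353 + 2.044 = 7.397 m·K/W
Q' = ΔT/ΣR = (4.53 °C − 22.4 °C)/7.397 = -2.42 W/m
(Negative Q' ⇒ heat flows inward; heat gain = 2.42 W/m.)

Q' = 2.42 W/m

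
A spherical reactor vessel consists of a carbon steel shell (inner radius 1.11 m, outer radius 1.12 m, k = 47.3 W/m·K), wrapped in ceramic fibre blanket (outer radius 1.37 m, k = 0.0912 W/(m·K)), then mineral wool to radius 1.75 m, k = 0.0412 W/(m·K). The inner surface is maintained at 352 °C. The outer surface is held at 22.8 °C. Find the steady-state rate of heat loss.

Q = 734 W

Resistance network (inner→outer):
  R_carbon steel = (1/1.11 − 1/1.12)/(4πk) = 0.008044/(4π·47.3) = 1.353×10^-5 K/W
  R_ceramic fibre blanket = (1/1.12 − 1/1.37)/(4πk) = 0.1629/(4π·0.0912) = 0.1422 K/W
  R_mineral wool = (1/1.37 − 1/1.75)/(4πk) = 0.1585/(4π·0.0412) = 0.3061 K/W
ΣR = 1.353×10^-5 + 0.1422 + 0.3061 = 0.4483 K/W
Q = ΔT/ΣR = (352 °C − 22.8 °C)/0.4483 = 734 W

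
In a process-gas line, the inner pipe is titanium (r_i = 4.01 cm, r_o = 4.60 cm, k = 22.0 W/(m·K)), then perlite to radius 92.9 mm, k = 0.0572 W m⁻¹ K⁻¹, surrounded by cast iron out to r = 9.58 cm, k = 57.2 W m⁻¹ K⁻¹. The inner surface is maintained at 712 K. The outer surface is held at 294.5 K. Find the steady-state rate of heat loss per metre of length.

Treat each layer as a resistance in series:
  R'_titanium = ln(0.0460/0.0401)/(2πk) = 0.1373/(2π·22.0) = 9.930×10^-4 m·K/W
  R'_perlite = ln(0.0929/0.0460)/(2πk) = 0.7029/(2π·0.0572) = 1.956 m·K/W
  R'_cast iron = ln(0.0958/0.0929)/(2πk) = 0.03074/(2π·57.2) = 8.553×10^-5 m·K/W
ΣR = 9.930×10^-4 + 1.956 + 8.553×10^-5 = 1.957 m·K/W
Q' = ΔT/ΣR = (712 K − 294.5 K)/1.957 = 213 W/m

Q' = 213 W/m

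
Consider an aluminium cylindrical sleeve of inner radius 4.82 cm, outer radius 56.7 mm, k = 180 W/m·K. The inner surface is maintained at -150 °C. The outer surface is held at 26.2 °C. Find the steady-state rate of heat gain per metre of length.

Q' = 1.23×10^6 W/m

Q' = 2πk·ΔT/ln(r₂/r₁) = 2π × 180 × 176.2 / ln(0.0567/0.0482) = 1.23×10^6 W/m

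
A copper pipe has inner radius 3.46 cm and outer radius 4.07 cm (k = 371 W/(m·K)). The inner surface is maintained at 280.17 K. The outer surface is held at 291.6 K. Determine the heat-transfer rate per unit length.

Q' = 2πk·ΔT/ln(r₂/r₁) = 2π × 371 × 11.43 / ln(0.0407/0.0346) = 1.64×10^5 W/m

Q' = 164 kW/m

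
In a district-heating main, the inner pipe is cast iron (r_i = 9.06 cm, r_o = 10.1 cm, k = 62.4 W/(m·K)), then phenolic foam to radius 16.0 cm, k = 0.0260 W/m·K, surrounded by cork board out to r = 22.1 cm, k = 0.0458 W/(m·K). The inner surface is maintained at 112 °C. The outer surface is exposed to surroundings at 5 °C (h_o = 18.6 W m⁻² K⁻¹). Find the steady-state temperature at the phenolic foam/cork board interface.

T = 36.2 °C

Resistance network (inner→outer):
  R'_cast iron = ln(0.101/0.0906)/(2πk) = 0.1087/(2π·62.4) = 2.772×10^-4 m·K/W
  R'_phenolic foam = ln(0.160/0.101)/(2πk) = 0.4601/(2π·0.0260) = 2.816 m·K/W
  R'_cork board = ln(0.221/0.160)/(2πk) = 0.3230/(2π·0.0458) = 1.122 m·K/W
  R'_conv,out = 1/(2πr h) = 1/(2π·0.221·18.6) = 0.03872 m·K/W
ΣR = 2.772×10^-4 + 2.816 + 1.122 + 0.03872 = 3.977 m·K/W
Q' = ΔT/ΣR = (112 °C − 5 °C)/3.977 = 26.90 W/m
From the inner boundary to the phenolic foam/cork board interface, ΣR_partial = 2.816 m·K/W.
T_interface = T_in − Q'·ΣR_partial = 112 °C − (26.90)(2.816) = 36.2 °C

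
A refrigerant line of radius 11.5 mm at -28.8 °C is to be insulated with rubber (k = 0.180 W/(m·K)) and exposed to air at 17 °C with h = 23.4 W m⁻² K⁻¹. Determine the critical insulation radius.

r_cr = 0.769 cm

For a cylinder, r_cr = k_ins/h = 0.180/23.4 = 0.00769 m = 0.769 cm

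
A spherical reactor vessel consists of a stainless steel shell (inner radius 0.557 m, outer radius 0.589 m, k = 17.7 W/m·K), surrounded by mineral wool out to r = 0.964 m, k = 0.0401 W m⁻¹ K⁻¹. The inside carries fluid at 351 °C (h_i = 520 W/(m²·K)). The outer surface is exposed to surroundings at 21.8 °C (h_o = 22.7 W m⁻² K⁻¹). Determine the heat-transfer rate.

Q = 250 W

Resistance network (inner→outer):
  R_conv,in = 1/(4πr²h) = 1/(4π·0.557²·520) = 4.933×10^-4 K/W
  R_stainless steel = (1/0.557 − 1/0.589)/(4πk) = 0.09754/(4π·17.7) = 4.385×10^-4 K/W
  R_mineral wool = (1/0.589 − 1/0.964)/(4πk) = 0.6604/(4π·0.0401) = 1.311 K/W
  R_conv,out = 1/(4πr²h) = 1/(4π·0.964²·22.7) = 0.003772 K/W
ΣR = 4.933×10^-4 + 4.385×10^-4 + 1.311 + 0.003772 = 1.316 K/W
Q = ΔT/ΣR = (351 °C − 21.8 °C)/1.316 = 250 W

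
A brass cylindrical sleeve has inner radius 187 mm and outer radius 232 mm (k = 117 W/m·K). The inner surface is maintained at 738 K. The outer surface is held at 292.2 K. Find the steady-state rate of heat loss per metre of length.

Q' = 1520 kW/m

Q' = 2πk·ΔT/ln(r₂/r₁) = 2π × 117 × 445.8 / ln(0.232/0.187) = 1.52×10^6 W/m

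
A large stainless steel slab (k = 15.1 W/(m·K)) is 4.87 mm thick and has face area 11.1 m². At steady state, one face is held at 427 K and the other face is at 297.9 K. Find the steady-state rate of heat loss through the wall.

Q = 4440 kW

Q = kA·ΔT/L = 15.1 × 11.1 × |427 K − 297.9 K| / 0.00487 = 4.44×10^6 W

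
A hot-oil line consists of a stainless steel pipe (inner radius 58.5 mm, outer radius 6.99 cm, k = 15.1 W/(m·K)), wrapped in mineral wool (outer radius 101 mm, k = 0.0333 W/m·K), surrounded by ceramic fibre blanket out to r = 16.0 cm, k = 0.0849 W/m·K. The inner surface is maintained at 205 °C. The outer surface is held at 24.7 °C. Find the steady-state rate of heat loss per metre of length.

Q' = 68.7 W/m

Treat each layer as a resistance in series:
  R'_stainless steel = ln(0.0699/0.0585)/(2πk) = 0.1780/(2π·15.1) = 0.001877 m·K/W
  R'_mineral wool = ln(0.101/0.0699)/(2πk) = 0.3681/(2π·0.0333) = 1.759 m·K/W
  R'_ceramic fibre blanket = ln(0.160/0.101)/(2πk) = 0.4601/(2π·0.0849) = 0.8624 m·K/W
ΣR = 0.001877 + 1.759 + 0.8624 = 2.623 m·K/W
Q' = ΔT/ΣR = (205 °C − 24.7 °C)/2.623 = 68.7 W/m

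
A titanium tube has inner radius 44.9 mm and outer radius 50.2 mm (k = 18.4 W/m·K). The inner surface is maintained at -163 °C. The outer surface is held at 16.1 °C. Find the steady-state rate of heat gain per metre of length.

Q' = 2πk·ΔT/ln(r₂/r₁) = 2π × 18.4 × 179.1 / ln(0.0502/0.0449) = 1.86×10^5 W/m

Q' = 186 kW/m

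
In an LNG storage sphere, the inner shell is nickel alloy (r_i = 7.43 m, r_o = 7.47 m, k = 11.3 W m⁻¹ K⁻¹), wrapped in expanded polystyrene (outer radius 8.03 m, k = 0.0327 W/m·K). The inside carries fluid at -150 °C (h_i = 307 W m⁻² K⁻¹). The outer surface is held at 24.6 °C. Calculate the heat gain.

Series thermal resistances, inner to outer:
  R_conv,in = 1/(4πr²h) = 1/(4π·7.43²·307) = 4.695×10^-6 K/W
  R_nickel alloy = (1/7.43 − 1/7.47)/(4πk) = 7.207×10^-4/(4π·11.3) = 5.075×10^-6 K/W
  R_expanded polystyrene = (1/7.47 − 1/8.03)/(4πk) = 0.009336/(4π·0.0327) = 0.02272 K/W
ΣR = 4.695×10^-6 + 5.075×10^-6 + 0.02272 = 0.02273 K/W
Q = ΔT/ΣR = (-150 °C − 24.6 °C)/0.02273 = -7680 W
(Negative Q ⇒ heat flows inward; heat gain = 7680 W.)

Q = 7.68 kW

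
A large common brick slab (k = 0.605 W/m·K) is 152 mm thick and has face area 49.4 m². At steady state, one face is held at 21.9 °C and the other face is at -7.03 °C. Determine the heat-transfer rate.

Q = kA·ΔT/L = 0.605 × 49.4 × |21.9 °C − -7.03 °C| / 0.152 = 5690 W

Q = 5.69 kW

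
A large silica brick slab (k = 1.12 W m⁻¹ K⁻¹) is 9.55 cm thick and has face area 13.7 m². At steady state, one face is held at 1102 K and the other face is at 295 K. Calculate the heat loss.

Q = kA·ΔT/L = 1.12 × 13.7 × |1102 K − 295 K| / 0.0955 = 1.30×10^5 W

Q = 130 kW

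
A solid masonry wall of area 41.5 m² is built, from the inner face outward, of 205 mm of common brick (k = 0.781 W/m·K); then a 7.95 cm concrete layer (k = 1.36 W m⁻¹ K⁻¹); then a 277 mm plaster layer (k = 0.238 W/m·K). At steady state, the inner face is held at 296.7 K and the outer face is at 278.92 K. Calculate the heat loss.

Q = 497 W

Treat each layer as a resistance in series:
  R_common brick = L/(kA) = 0.205/(0.781·41.5) = 0.006325 K/W
  R_concrete = L/(kA) = 0.0795/(1.36·41.5) = 0.001409 K/W
  R_plaster = L/(kA) = 0.277/(0.238·41.5) = 0.02804 K/W
ΣR = 0.006325 + 0.001409 + 0.02804 = 0.03577 K/W
Q = ΔT/ΣR = (296.7 K − 278.92 K)/0.03577 = 497 W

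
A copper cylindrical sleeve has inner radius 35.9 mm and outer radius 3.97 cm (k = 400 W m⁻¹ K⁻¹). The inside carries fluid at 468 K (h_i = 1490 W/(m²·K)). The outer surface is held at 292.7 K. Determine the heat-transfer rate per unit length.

Series thermal resistances, inner to outer:
  R'_conv,in = 1/(2πr h) = 1/(2π·0.0359·1490) = 0.002975 m·K/W
  R'_copper = ln(0.0397/0.0359)/(2πk) = 0.1006/(2π·400) = 4.003×10^-5 m·K/W
ΣR = 0.002975 + 4.003×10^-5 = 0.003015 m·K/W
Q' = ΔT/ΣR = (468 K − 292.7 K)/0.003015 = 58100 W/m

Q' = 58100 W/m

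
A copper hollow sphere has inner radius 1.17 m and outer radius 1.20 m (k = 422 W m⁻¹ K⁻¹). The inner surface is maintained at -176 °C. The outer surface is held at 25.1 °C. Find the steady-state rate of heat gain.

Q = 4πk·ΔT/(1/r₁ − 1/r₂) = 4π × 422 × 201.1 / (1/1.17 − 1/1.20) = 4.99×10^7 W

Q = 49900 kW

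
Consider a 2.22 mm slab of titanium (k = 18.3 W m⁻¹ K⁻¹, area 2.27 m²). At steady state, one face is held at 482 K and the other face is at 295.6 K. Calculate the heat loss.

Q = 3.49×10^6 W

Q = kA·ΔT/L = 18.3 × 2.27 × |482 K − 295.6 K| / 0.00222 = 3.49×10^6 W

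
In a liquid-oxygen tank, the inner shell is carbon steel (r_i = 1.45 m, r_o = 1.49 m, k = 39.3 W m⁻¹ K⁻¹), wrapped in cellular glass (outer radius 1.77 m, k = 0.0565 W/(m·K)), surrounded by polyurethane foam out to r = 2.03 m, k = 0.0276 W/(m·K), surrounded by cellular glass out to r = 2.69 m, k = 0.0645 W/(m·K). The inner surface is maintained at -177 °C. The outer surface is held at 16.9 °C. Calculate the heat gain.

Q = 382 W

Treat each layer as a resistance in series:
  R_carbon steel = (1/1.45 − 1/1.49)/(4πk) = 0.01851/(4π·39.3) = 3.749×10^-5 K/W
  R_cellular glass = (1/1.49 − 1/1.77)/(4πk) = 0.1062/(4π·0.0565) = 0.1495 K/W
  R_polyurethane foam = (1/1.77 − 1/2.03)/(4πk) = 0.07236/(4π·0.0276) = 0.2086 K/W
  R_cellular glass = (1/2.03 − 1/2.69)/(4πk) = 0.1209/(4π·0.0645) = 0.1491 K/W
ΣR = 3.749×10^-5 + 0.1495 + 0.2086 + 0.1491 = 0.5072 K/W
Q = ΔT/ΣR = (-177 °C − 16.9 °C)/0.5072 = -382 W
(Negative Q ⇒ heat flows inward; heat gain = 382 W.)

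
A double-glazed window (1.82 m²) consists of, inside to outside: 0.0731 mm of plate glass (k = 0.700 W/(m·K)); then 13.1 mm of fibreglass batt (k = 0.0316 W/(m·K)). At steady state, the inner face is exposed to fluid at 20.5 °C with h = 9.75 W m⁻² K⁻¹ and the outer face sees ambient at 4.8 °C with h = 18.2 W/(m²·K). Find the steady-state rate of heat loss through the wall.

Resistance network (inner→outer):
  R_conv,in = 1/(hA) = 1/(9.75·1.82) = 0.05635 K/W
  R_plate glass = L/(kA) = 7.31×10^-5/(0.700·1.82) = 5.738×10^-5 K/W
  R_fibreglass batt = L/(kA) = 0.0131/(0.0316·1.82) = 0.2278 K/W
  R_conv,out = 1/(hA) = 1/(18.2·1.82) = 0.03019 K/W
ΣR = 0.05635 + 5.738×10^-5 + 0.2278 + 0.03019 = 0.3144 K/W
Q = ΔT/ΣR = (20.5 °C − 4.8 °C)/0.3144 = 49.9 W

Q = 49.9 W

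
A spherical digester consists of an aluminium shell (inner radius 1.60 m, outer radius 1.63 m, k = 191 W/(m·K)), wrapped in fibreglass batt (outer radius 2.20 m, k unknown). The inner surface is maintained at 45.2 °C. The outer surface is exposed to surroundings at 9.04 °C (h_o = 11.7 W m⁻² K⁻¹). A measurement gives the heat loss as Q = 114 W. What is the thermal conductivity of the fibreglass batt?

ΣR = ΔT/Q = |45.2 − 9.04|/114 = 0.3172 K/W
Known resistances:
  R_aluminium = (1/1.60 − 1/1.63)/(4πk) = 0.01150/(4π·191) = 4.793×10^-6 K/W
  R_conv,out = 1/(4πr²h) = 1/(4π·2.20²·11.7) = 0.001405 K/W
R_fibreglass batt = ΣR − ΣR_known = 0.3172 − 0.001410 = 0.3158 K/W
(1/r₁−1/r₂)/(4πk) = 0.3158 ⇒ k = 0.1590/(4π·0.3158) = 0.0401 W/m·K

k = 0.0401 W/m·K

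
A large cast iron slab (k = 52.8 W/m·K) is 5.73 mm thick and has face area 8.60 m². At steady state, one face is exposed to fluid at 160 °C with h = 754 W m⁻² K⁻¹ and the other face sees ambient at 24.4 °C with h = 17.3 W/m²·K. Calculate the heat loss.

Q = 19.7 kW

Treat each layer as a resistance in series:
  R_conv,in = 1/(hA) = 1/(754·8.60) = 1.542×10^-4 K/W
  R_cast iron = L/(kA) = 0.00573/(52.8·8.60) = 1.262×10^-5 K/W
  R_conv,out = 1/(hA) = 1/(17.3·8.60) = 0.006721 K/W
ΣR = 1.542×10^-4 + 1.262×10^-5 + 0.006721 = 0.006888 K/W
Q = ΔT/ΣR = (160 °C − 24.4 °C)/0.006888 = 19700 W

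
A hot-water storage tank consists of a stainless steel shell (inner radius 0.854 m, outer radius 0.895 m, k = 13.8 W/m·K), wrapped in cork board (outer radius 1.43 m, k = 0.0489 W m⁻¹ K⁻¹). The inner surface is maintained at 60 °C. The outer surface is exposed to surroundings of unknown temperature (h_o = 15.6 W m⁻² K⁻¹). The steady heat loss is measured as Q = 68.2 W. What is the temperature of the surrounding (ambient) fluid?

T_out = 13.4 °C

Series resistances:
  R_stainless steel = (1/0.854 − 1/0.895)/(4πk) = 0.05364/(4π·13.8) = 3.093×10^-4 K/W
  R_cork board = (1/0.895 − 1/1.43)/(4πk) = 0.4180/(4π·0.0489) = 0.6803 K/W
  R_conv,out = 1/(4πr²h) = 1/(4π·1.43²·15.6) = 0.002495 K/W
ΣR = 0.6831 K/W
ΔT = Q·ΣR = 68.2 × 0.6831 = 46.59 K
Heat flows outward, so T_out = T_in − ΔT = 60 − 46.59 = 13.4 °C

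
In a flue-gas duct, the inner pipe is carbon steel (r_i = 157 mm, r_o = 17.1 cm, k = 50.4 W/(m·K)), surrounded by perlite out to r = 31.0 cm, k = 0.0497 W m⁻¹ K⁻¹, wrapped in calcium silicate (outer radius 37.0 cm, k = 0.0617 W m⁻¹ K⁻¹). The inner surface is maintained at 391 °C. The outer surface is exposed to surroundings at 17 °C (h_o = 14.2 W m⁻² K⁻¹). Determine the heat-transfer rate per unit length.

Q' = 156 W/m

Series thermal resistances, inner to outer:
  R'_carbon steel = ln(0.171/0.157)/(2πk) = 0.08542/(2π·50.4) = 2.697×10^-4 m·K/W
  R'_perlite = ln(0.310/0.171)/(2πk) = 0.5949/(2π·0.0497) = 1.905 m·K/W
  R'_calcium silicate = ln(0.370/0.310)/(2πk) = 0.1769/(2π·0.0617) = 0.4564 m·K/W
  R'_conv,out = 1/(2πr h) = 1/(2π·0.370·14.2) = 0.03029 m·K/W
ΣR = 2.697×10^-4 + 1.905 + 0.4564 + 0.03029 = 2.392 m·K/W
Q' = ΔT/ΣR = (391 °C − 17 °C)/2.392 = 156 W/m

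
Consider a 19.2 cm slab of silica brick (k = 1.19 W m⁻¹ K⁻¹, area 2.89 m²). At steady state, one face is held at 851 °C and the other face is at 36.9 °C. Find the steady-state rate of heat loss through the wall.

Q = 14.6 kW

Q = kA·ΔT/L = 1.19 × 2.89 × |851 °C − 36.9 °C| / 0.192 = 14600 W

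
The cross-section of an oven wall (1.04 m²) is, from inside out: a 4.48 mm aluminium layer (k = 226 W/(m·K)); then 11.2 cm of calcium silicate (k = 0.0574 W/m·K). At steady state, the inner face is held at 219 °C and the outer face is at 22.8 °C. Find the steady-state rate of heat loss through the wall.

Resistance network (inner→outer):
  R_aluminium = L/(kA) = 0.00448/(226·1.04) = 1.906×10^-5 K/W
  R_calcium silicate = L/(kA) = 0.112/(0.0574·1.04) = 1.876 K/W
ΣR = 1.906×10^-5 + 1.876 = 1.876 K/W
Q = ΔT/ΣR = (219 °C − 22.8 °C)/1.876 = 105 W

Q = 105 W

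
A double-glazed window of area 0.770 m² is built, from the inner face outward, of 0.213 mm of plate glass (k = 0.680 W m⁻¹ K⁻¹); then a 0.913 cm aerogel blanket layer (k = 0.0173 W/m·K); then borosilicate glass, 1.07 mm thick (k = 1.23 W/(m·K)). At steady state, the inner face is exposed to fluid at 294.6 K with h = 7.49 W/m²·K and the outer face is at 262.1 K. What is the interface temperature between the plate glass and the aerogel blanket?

Series thermal resistances, inner to outer:
  R_conv,in = 1/(hA) = 1/(7.49·0.770) = 0.1734 K/W
  R_plate glass = L/(kA) = 2.13×10^-4/(0.680·0.770) = 4.068×10^-4 K/W
  R_aerogel blanket = L/(kA) = 0.00913/(0.0173·0.770) = 0.6854 K/W
  R_borosilicate glass = L/(kA) = 0.00107/(1.23·0.770) = 0.001130 K/W
ΣR = 0.1734 + 4.068×10^-4 + 0.6854 + 0.001130 = 0.8603 K/W
Q = ΔT/ΣR = (294.6 K − 262.1 K)/0.8603 = 37.78 W
From the inner boundary to the plate glass/aerogel blanket interface, ΣR_partial = 0.1738 K/W.
T_interface = T_in − Q·ΣR_partial = 294.6 K − (37.78)(0.1738) = 288.0 K

T = 288.0 K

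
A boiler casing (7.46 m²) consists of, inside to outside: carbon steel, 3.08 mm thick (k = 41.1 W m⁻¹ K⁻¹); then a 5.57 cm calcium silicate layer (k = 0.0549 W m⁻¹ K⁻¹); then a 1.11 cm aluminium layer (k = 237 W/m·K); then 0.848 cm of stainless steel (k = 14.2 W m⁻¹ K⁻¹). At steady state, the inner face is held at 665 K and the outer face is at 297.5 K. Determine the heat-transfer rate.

Q = 2700 W

Resistance network (inner→outer):
  R_carbon steel = L/(kA) = 0.00308/(41.1·7.46) = 1.005×10^-5 K/W
  R_calcium silicate = L/(kA) = 0.0557/(0.0549·7.46) = 0.1360 K/W
  R_aluminium = L/(kA) = 0.0111/(237·7.46) = 6.278×10^-6 K/W
  R_stainless steel = L/(kA) = 0.00848/(14.2·7.46) = 8.005×10^-5 K/W
ΣR = 1.005×10^-5 + 0.1360 + 6.278×10^-6 + 8.005×10^-5 = 0.1361 K/W
Q = ΔT/ΣR = (665 K − 297.5 K)/0.1361 = 2700 W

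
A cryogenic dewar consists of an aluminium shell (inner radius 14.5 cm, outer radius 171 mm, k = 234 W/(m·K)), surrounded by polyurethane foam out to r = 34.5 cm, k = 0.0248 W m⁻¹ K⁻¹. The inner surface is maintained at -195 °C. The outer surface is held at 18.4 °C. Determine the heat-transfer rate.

Resistance network (inner→outer):
  R_aluminium = (1/0.145 − 1/0.171)/(4πk) = 1.049/(4π·234) = 3.566×10^-4 K/W
  R_polyurethane foam = (1/0.171 − 1/0.345)/(4πk) = 2.949/(4π·0.0248) = 9.464 K/W
ΣR = 3.566×10^-4 + 9.464 = 9.464 K/W
Q = ΔT/ΣR = (-195 °C − 18.4 °C)/9.464 = -22.5 W
(Negative Q ⇒ heat flows inward; heat gain = 22.5 W.)

Q = 22.5 W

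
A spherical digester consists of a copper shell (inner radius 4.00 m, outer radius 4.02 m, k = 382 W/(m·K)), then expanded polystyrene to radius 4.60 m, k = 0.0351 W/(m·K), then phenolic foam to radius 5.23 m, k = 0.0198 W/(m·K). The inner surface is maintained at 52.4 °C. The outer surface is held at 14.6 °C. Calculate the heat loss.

Treat each layer as a resistance in series:
  R_copper = (1/4.00 − 1/4.02)/(4πk) = 0.001244/(4π·382) = 2.591×10^-7 K/W
  R_expanded polystyrene = (1/4.02 − 1/4.60)/(4πk) = 0.03136/(4π·0.0351) = 0.07111 K/W
  R_phenolic foam = (1/4.60 − 1/5.23)/(4πk) = 0.02619/(4π·0.0198) = 0.1052 K/W
ΣR = 2.591×10^-7 + 0.07111 + 0.1052 = 0.1763 K/W
Q = ΔT/ΣR = (52.4 °C − 14.6 °C)/0.1763 = 214 W

Q = 214 W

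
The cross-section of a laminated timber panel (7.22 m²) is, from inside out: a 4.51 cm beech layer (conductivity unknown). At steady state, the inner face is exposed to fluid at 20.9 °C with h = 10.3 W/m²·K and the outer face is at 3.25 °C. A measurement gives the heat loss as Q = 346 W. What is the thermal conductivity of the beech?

ΣR = ΔT/Q = |20.9 − 3.25|/346 = 0.05101 K/W
Known resistances:
  R_conv,in = 1/(hA) = 1/(10.3·7.22) = 0.01345 K/W
R_beech = ΣR − ΣR_known = 0.05101 − 0.01345 = 0.03756 K/W
L/(kA) = 0.03756 ⇒ k = 0.0451/(0.03756·7.22) = 0.166 W/m·K

k = 0.166 W/m·K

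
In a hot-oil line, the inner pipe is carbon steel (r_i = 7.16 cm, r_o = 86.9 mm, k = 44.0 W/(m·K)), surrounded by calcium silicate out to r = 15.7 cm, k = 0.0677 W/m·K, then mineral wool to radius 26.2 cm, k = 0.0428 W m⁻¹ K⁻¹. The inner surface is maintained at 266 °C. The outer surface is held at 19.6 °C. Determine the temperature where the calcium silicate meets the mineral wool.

Series thermal resistances, inner to outer:
  R'_carbon steel = ln(0.0869/0.0716)/(2πk) = 0.1937/(2π·44.0) = 7.005×10^-4 m·K/W
  R'_calcium silicate = ln(0.157/0.0869)/(2πk) = 0.5915/(2π·0.0677) = 1.391 m·K/W
  R'_mineral wool = ln(0.262/0.157)/(2πk) = 0.5121/(2π·0.0428) = 1.904 m·K/W
ΣR = 7.005×10^-4 + 1.391 + 1.904 = 3.296 m·K/W
Q' = ΔT/ΣR = (266 °C − 19.6 °C)/3.296 = 74.76 W/m
From the inner boundary to the calcium silicate/mineral wool interface, ΣR_partial = 1.392 m·K/W.
T_interface = T_in − Q'·ΣR_partial = 266 °C − (74.76)(1.392) = 162 °C

T = 162 °C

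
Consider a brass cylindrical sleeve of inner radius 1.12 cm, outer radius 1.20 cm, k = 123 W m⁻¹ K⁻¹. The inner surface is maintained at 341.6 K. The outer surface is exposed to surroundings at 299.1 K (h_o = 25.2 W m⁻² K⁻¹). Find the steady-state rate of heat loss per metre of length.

Series thermal resistances, inner to outer:
  R'_brass = ln(0.0120/0.0112)/(2πk) = 0.06899/(2π·123) = 8.927×10^-5 m·K/W
  R'_conv,out = 1/(2πr h) = 1/(2π·0.0120·25.2) = 0.5263 m·K/W
ΣR = 8.927×10^-5 + 0.5263 = 0.5264 m·K/W
Q' = ΔT/ΣR = (341.6 K − 299.1 K)/0.5264 = 80.7 W/m

Q' = 80.7 W/m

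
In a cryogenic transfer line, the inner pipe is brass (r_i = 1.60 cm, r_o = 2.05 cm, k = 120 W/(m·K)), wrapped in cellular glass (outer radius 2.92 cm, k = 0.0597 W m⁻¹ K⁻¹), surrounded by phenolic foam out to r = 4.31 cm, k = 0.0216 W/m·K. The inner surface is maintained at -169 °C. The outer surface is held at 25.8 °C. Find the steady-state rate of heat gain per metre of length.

Q' = 51.1 W/m

Series thermal resistances, inner to outer:
  R'_brass = ln(0.0205/0.0160)/(2πk) = 0.2478/(2π·120) = 3.287×10^-4 m·K/W
  R'_cellular glass = ln(0.0292/0.0205)/(2πk) = 0.3537/(2π·0.0597) = 0.9430 m·K/W
  R'_phenolic foam = ln(0.0431/0.0292)/(2πk) = 0.3894/(2π·0.0216) = 2.869 m·K/W
ΣR = 3.287×10^-4 + 0.9430 + 2.869 = 3.812 m·K/W
Q' = ΔT/ΣR = (-169 °C − 25.8 °C)/3.812 = -51.1 W/m
(Negative Q' ⇒ heat flows inward; heat gain = 51.1 W/m.)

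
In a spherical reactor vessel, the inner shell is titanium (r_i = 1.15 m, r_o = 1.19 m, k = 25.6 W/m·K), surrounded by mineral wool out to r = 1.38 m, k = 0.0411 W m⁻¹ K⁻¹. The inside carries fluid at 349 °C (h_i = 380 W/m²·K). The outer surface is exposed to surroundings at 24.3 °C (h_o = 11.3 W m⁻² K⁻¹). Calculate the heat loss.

Treat each layer as a resistance in series:
  R_conv,in = 1/(4πr²h) = 1/(4π·1.15²·380) = 1.583×10^-4 K/W
  R_titanium = (1/1.15 − 1/1.19)/(4πk) = 0.02923/(4π·25.6) = 9.086×10^-5 K/W
  R_mineral wool = (1/1.19 − 1/1.38)/(4πk) = 0.1157/(4π·0.0411) = 0.2240 K/W
  R_conv,out = 1/(4πr²h) = 1/(4π·1.38²·11.3) = 0.003698 K/W
ΣR = 1.583×10^-4 + 9.086×10^-5 + 0.2240 + 0.003698 = 0.2279 K/W
Q = ΔT/ΣR = (349 °C − 24.3 °C)/0.2279 = 1420 W

Q = 1420 W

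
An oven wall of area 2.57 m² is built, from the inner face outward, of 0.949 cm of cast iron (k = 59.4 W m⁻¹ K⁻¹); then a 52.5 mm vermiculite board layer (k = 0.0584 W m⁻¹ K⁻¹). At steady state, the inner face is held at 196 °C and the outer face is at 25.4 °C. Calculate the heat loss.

Q = 488 W

Series thermal resistances, inner to outer:
  R_cast iron = L/(kA) = 0.00949/(59.4·2.57) = 6.217×10^-5 K/W
  R_vermiculite board = L/(kA) = 0.0525/(0.0584·2.57) = 0.3498 K/W
ΣR = 6.217×10^-5 + 0.3498 = 0.3499 K/W
Q = ΔT/ΣR = (196 °C − 25.4 °C)/0.3499 = 488 W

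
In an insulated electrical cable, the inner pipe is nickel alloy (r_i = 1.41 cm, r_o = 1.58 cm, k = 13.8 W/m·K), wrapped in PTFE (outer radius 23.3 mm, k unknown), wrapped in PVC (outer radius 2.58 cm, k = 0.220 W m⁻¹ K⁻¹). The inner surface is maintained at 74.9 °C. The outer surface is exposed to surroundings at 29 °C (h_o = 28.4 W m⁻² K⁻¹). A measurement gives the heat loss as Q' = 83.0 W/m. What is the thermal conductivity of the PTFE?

ΣR = ΔT/Q' = |74.9 − 29|/83.0 = 0.5530 m·K/W
Known resistances:
  R'_nickel alloy = ln(0.0158/0.0141)/(2πk) = 0.1138/(2π·13.8) = 0.001313 m·K/W
  R'_PVC = ln(0.0258/0.0233)/(2πk) = 0.1019/(2π·0.220) = 0.07373 m·K/W
  R'_conv,out = 1/(2πr h) = 1/(2π·0.0258·28.4) = 0.2172 m·K/W
R_PTFE = ΣR − ΣR_known = 0.5530 − 0.2922 = 0.2608 m·K/W
ln(r₂/r₁)/(2πk) = 0.2608 ⇒ k = 0.3884/(2π·0.2608) = 0.237 W/m·K

k = 0.237 W/m·K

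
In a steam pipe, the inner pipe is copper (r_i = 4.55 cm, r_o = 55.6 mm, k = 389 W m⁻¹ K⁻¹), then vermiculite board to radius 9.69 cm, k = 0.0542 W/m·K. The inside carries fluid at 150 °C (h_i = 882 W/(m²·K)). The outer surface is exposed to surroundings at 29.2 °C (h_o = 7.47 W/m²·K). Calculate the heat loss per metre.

Treat each layer as a resistance in series:
  R'_conv,in = 1/(2πr h) = 1/(2π·0.0455·882) = 0.003966 m·K/W
  R'_copper = ln(0.0556/0.0455)/(2πk) = 0.2005/(2π·389) = 8.202×10^-5 m·K/W
  R'_vermiculite board = ln(0.0969/0.0556)/(2πk) = 0.5555/(2π·0.0542) = 1.631 m·K/W
  R'_conv,out = 1/(2πr h) = 1/(2π·0.0969·7.47) = 0.2199 m·K/W
ΣR = 0.003966 + 8.202×10^-5 + 1.631 + 0.2199 = 1.855 m·K/W
Q' = ΔT/ΣR = (150 °C − 29.2 °C)/1.855 = 65.1 W/m

Q' = 65.1 W/m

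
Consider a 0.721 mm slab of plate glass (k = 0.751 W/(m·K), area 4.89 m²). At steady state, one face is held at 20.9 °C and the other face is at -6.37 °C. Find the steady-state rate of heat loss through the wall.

Q = 139 kW

Q = kA·ΔT/L = 0.751 × 4.89 × |20.9 °C − -6.37 °C| / 7.21×10^-4 = 1.39×10^5 W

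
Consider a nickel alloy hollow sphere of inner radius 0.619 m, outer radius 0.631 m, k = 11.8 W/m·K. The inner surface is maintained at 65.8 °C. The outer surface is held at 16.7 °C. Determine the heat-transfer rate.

Q = 2.37×10^5 W

Q = 4πk·ΔT/(1/r₁ − 1/r₂) = 4π × 11.8 × 49.1 / (1/0.619 − 1/0.631) = 2.37×10^5 W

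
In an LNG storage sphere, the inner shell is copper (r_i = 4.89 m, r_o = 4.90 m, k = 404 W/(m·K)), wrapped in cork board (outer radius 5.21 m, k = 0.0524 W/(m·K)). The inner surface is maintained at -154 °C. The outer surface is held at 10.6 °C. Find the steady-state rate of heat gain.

Treat each layer as a resistance in series:
  R_copper = (1/4.89 − 1/4.90)/(4πk) = 4.173×10^-4/(4π·404) = 8.221×10^-8 K/W
  R_cork board = (1/4.90 − 1/5.21)/(4πk) = 0.01214/(4π·0.0524) = 0.01844 K/W
ΣR = 8.221×10^-8 + 0.01844 = 0.01844 K/W
Q = ΔT/ΣR = (-154 °C − 10.6 °C)/0.01844 = -8930 W
(Negative Q ⇒ heat flows inward; heat gain = 8930 W.)

Q = 8930 W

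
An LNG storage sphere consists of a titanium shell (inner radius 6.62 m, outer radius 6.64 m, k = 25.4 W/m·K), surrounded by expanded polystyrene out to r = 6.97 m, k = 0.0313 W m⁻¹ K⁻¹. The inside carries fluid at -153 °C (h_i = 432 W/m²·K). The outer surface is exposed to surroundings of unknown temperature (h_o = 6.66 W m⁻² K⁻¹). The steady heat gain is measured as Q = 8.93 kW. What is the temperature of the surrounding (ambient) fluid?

T_out = 11.1 °C

Sum the resistances:
  R_conv,in = 1/(4πr²h) = 1/(4π·6.62²·432) = 4.203×10^-6 K/W
  R_titanium = (1/6.62 − 1/6.64)/(4πk) = 4.550×10^-4/(4π·25.4) = 1.425×10^-6 K/W
  R_expanded polystyrene = (1/6.64 − 1/6.97)/(4πk) = 0.007130/(4π·0.0313) = 0.01813 K/W
  R_conv,out = 1/(4πr²h) = 1/(4π·6.97²·6.66) = 2.460×10^-4 K/W
ΣR = 0.01838 K/W
ΔT = Q·ΣR = 8930 × 0.01838 = 164.1 K
Heat flows inward, so T_out = T_in + ΔT = -153 + 164.1 = 11.1 °C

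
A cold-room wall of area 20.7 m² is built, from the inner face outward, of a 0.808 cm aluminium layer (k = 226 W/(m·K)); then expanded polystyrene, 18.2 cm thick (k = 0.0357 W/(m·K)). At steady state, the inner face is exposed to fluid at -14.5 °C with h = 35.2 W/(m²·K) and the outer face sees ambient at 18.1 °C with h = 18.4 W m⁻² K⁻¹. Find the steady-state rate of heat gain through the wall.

Q = 130 W

Series thermal resistances, inner to outer:
  R_conv,in = 1/(hA) = 1/(35.2·20.7) = 0.001372 K/W
  R_aluminium = L/(kA) = 0.00808/(226·20.7) = 1.727×10^-6 K/W
  R_expanded polystyrene = L/(kA) = 0.182/(0.0357·20.7) = 0.2463 K/W
  R_conv,out = 1/(hA) = 1/(18.4·20.7) = 0.002625 K/W
ΣR = 0.001372 + 1.727×10^-6 + 0.2463 + 0.002625 = 0.2503 K/W
Q = ΔT/ΣR = (-14.5 °C − 18.1 °C)/0.2503 = -130 W
(Negative Q ⇒ heat flows inward; heat gain = 130 W.)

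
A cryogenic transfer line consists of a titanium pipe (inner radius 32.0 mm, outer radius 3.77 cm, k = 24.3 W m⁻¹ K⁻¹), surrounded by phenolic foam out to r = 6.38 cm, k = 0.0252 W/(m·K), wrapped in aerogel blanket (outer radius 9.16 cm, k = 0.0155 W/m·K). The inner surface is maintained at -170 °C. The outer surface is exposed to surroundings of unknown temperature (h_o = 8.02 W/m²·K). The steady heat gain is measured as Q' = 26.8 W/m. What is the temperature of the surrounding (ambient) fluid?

Series resistances:
  R'_titanium = ln(0.0377/0.0320)/(2πk) = 0.1639/(2π·24.3) = 0.001074 m·K/W
  R'_phenolic foam = ln(0.0638/0.0377)/(2πk) = 0.5261/(2π·0.0252) = 3.323 m·K/W
  R'_aerogel blanket = ln(0.0916/0.0638)/(2πk) = 0.3617/(2π·0.0155) = 3.714 m·K/W
  R'_conv,out = 1/(2πr h) = 1/(2π·0.0916·8.02) = 0.2166 m·K/W
ΣR = 7.254 m·K/W
ΔT = Q'·ΣR = 26.8 × 7.254 = 194.4 K
Heat flows inward, so T_out = T_in + ΔT = -170 + 194.4 = 24.4 °C

T_out = 24.4 °C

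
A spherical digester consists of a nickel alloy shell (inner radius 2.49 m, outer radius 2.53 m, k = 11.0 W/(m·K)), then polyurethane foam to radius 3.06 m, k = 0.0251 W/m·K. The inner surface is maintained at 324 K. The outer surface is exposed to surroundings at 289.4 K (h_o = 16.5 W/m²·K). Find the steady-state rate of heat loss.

Series thermal resistances, inner to outer:
  R_nickel alloy = (1/2.49 − 1/2.53)/(4πk) = 0.006350/(4π·11.0) = 4.593×10^-5 K/W
  R_polyurethane foam = (1/2.53 − 1/3.06)/(4πk) = 0.06846/(4π·0.0251) = 0.2170 K/W
  R_conv,out = 1/(4πr²h) = 1/(4π·3.06²·16.5) = 5.151×10^-4 K/W
ΣR = 4.593×10^-5 + 0.2170 + 5.151×10^-4 = 0.2176 K/W
Q = ΔT/ΣR = (324 K − 289.4 K)/0.2176 = 159 W

Q = 159 W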